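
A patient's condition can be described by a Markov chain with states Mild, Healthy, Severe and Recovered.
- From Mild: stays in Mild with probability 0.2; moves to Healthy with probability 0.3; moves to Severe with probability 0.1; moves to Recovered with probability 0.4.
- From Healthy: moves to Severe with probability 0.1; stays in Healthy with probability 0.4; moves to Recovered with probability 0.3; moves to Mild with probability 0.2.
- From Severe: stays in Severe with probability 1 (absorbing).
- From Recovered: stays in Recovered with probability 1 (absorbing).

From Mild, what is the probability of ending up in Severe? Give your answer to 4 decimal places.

Let h(s) be the probability of absorption at Severe starting from transient state s. Then h(Severe) = 1 and h(Recovered) = 0. By first-step analysis:
h(Mild) = 0.2·h(Mild) + 0.3·h(Healthy) + 0.1·1 + 0.4·0
h(Healthy) = 0.2·h(Mild) + 0.4·h(Healthy) + 0.1·1 + 0.3·0
Solving: h(Mild) = 0.2143, h(Healthy) = 0.2381.
Starting from Mild, the probability is 0.2143.

0.2143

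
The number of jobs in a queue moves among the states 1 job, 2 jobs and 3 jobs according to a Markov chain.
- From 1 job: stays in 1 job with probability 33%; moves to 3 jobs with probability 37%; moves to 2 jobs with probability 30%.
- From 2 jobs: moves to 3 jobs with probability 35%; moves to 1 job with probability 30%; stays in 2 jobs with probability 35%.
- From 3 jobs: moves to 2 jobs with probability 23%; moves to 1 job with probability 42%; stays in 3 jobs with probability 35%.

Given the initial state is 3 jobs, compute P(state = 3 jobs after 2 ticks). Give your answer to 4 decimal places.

Sum over the intermediate state after 1 tick:
P = P(3 jobs→1 job)·P(1 job→3 jobs) + P(3 jobs→2 jobs)·P(2 jobs→3 jobs) + P(3 jobs→3 jobs)·P(3 jobs→3 jobs)
  = 0.42×0.37 + 0.23×0.35 + 0.35×0.35
  = 0.1554 + 0.0805 + 0.1225 = 0.3584

0.3584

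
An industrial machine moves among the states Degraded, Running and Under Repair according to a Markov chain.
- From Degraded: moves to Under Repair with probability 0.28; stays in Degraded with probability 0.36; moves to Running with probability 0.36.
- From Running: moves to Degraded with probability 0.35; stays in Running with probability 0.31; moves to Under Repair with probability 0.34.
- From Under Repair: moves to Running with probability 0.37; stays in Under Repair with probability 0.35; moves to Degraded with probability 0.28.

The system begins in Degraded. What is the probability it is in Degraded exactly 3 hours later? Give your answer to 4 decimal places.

0.3309

Propagate the distribution vector 3 hours from Degraded.
After 0 hours: (1.0000, 0.0000, 0.0000)
After 1 hour: (0.3600, 0.3600, 0.2800)
After 2 hours: (0.3340, 0.3448, 0.3212)
After 3 hours: (0.3309, 0.3460, 0.3232)
P(in Degraded after 3 hours) = 0.3309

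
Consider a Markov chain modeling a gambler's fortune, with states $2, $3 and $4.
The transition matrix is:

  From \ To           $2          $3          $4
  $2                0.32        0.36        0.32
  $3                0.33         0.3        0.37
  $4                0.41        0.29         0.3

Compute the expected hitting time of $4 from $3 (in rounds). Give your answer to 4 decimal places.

Let t(s) be the expected number of rounds to first reach $4 from state s, with t($4) = 0. Conditioning on the first round:
t($2) = 1 + 0.32·t($2) + 0.36·t($3)
t($3) = 1 + 0.33·t($2) + 0.3·t($3)
Solving: t($2) = 2.9675, t($3) = 2.8275.
Expected rounds from $3 to $4: 2.8275.

2.8275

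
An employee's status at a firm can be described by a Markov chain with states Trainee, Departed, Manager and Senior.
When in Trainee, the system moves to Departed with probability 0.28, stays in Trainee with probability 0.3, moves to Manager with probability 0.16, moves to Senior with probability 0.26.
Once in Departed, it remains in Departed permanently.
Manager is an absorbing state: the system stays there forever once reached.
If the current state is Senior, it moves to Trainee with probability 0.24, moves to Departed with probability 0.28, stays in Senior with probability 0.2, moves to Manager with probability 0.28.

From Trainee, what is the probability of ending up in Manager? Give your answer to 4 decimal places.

0.4035

Let h(s) be the probability of absorption at Manager starting from transient state s. Then h(Manager) = 1 and h(Departed) = 0. By first-step analysis:
h(Trainee) = 0.3·h(Trainee) + 0.28·0 + 0.16·1 + 0.26·h(Senior)
h(Senior) = 0.24·h(Trainee) + 0.28·0 + 0.28·1 + 0.2·h(Senior)
Solving: h(Trainee) = 0.4035, h(Senior) = 0.4711.
Starting from Trainee, the probability is 0.4035.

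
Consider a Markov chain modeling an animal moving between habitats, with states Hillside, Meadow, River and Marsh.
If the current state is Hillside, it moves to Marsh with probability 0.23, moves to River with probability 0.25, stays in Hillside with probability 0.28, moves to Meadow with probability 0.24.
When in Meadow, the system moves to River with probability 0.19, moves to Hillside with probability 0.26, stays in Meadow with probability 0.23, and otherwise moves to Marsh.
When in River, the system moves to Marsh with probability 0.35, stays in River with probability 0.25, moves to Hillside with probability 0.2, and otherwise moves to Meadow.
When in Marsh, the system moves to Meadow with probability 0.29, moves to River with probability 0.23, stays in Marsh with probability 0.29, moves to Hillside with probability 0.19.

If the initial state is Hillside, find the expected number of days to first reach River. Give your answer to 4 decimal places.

Let t(s) be the expected number of days to first reach River from state s, with t(River) = 0. Conditioning on the first day:
t(Hillside) = 1 + 0.28·t(Hillside) + 0.24·t(Meadow) + 0.23·t(Marsh)
t(Meadow) = 1 + 0.26·t(Hillside) + 0.23·t(Meadow) + 0.32·t(Marsh)
t(Marsh) = 1 + 0.19·t(Hillside) + 0.29·t(Meadow) + 0.29·t(Marsh)
Solving: t(Hillside) = 4.3560, t(Meadow) = 4.6243, t(Marsh) = 4.4629.
Expected days from Hillside to River: 4.3560.

4.3560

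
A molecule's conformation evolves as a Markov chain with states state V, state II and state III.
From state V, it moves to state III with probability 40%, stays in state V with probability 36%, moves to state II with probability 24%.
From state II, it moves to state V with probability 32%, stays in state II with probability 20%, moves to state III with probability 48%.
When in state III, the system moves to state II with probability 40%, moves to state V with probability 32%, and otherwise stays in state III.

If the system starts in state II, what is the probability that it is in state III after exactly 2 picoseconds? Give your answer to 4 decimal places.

0.3584

Sum over the intermediate state after 1 picosecond:
P = P(state II→state V)·P(state V→state III) + P(state II→state II)·P(state II→state III) + P(state II→state III)·P(state III→state III)
  = 0.32×0.4 + 0.2×0.48 + 0.48×0.28
  = 0.1280 + 0.0960 + 0.1344 = 0.3584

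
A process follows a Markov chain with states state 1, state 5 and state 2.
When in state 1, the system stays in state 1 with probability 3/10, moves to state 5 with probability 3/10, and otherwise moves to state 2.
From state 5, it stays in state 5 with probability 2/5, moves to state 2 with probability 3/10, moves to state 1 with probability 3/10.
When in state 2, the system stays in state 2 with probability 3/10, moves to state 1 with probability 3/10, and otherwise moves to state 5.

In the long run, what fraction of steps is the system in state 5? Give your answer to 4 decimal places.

0.3700

Let the stationary distribution be π with π = πP and π_1 + π_2 + π_3 = 1.
π_1 = 0.3·π_1 + 0.3·π_2 + 0.3·π_3
π_2 = 0.3·π_1 + 0.4·π_2 + 0.4·π_3
Solving with the normalization constraint gives π = (0.3000, 0.3700, 0.3300).
So the stationary probability of state 5 is 0.3700.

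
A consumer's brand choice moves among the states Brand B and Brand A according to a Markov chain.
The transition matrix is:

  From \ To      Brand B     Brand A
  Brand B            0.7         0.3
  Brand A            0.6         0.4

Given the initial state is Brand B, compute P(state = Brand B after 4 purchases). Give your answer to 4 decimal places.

Propagate the distribution vector 4 purchases from Brand B.
After 0 purchases: (1.0000, 0.0000)
After 1 purchase: (0.7000, 0.3000)
After 2 purchases: (0.6700, 0.3300)
After 3 purchases: (0.6670, 0.3330)
After 4 purchases: (0.6667, 0.3333)
P(in Brand B after 4 purchases) = 0.6667

0.6667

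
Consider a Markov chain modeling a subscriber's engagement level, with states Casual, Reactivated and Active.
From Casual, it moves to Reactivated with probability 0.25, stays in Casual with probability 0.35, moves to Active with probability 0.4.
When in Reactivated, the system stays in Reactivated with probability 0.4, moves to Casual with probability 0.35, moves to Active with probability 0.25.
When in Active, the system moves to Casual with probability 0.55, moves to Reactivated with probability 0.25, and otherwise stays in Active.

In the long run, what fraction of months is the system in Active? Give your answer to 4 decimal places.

Let the stationary distribution be π with π = πP and π_1 + π_2 + π_3 = 1.
π_1 = 0.35·π_1 + 0.35·π_2 + 0.55·π_3
π_2 = 0.25·π_1 + 0.4·π_2 + 0.25·π_3
Solving with the normalization constraint gives π = (0.4093, 0.2941, 0.2966).
So the stationary probability of Active is 0.2966.

0.2966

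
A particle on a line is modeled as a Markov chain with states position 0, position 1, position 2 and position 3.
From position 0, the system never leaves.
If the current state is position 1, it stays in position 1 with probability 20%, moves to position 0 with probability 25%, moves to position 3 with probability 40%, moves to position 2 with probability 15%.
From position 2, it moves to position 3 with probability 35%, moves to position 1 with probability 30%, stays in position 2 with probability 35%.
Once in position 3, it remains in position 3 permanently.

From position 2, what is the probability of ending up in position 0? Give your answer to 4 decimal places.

Let h(s) be the probability of absorption at position 0 starting from transient state s. Then h(position 0) = 1 and h(position 3) = 0. By first-step analysis:
h(position 1) = 0.25·1 + 0.2·h(position 1) + 0.15·h(position 2) + 0.4·0
h(position 2) = 0.3·h(position 1) + 0.35·h(position 2) + 0.35·0
Solving: h(position 1) = 0.3421, h(position 2) = 0.1579.
Starting from position 2, the probability is 0.1579.

0.1579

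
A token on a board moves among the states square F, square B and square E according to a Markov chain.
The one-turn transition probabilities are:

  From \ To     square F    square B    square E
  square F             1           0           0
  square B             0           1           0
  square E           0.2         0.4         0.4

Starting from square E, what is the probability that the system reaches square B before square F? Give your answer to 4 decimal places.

Let h(s) be the probability of absorption at square B starting from transient state s. Then h(square B) = 1 and h(square F) = 0. By first-step analysis:
h(square E) = 0.2·0 + 0.4·1 + 0.4·h(square E)
Solving: h(square E) = 0.6667.
Starting from square E, the probability is 0.6667.

0.6667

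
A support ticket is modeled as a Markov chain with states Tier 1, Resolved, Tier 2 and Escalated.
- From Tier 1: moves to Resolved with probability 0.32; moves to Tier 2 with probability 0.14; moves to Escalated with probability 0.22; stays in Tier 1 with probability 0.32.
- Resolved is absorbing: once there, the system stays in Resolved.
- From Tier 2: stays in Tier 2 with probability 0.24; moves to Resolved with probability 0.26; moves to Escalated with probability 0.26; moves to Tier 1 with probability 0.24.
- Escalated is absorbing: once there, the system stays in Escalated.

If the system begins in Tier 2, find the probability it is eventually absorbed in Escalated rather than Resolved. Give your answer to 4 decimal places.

Let h(s) be the probability of absorption at Escalated starting from transient state s. Then h(Escalated) = 1 and h(Resolved) = 0. By first-step analysis:
h(Tier 1) = 0.32·h(Tier 1) + 0.32·0 + 0.14·h(Tier 2) + 0.22·1
h(Tier 2) = 0.24·h(Tier 1) + 0.26·0 + 0.24·h(Tier 2) + 0.26·1
Solving: h(Tier 1) = 0.4214, h(Tier 2) = 0.4752.
Starting from Tier 2, the probability is 0.4752.

0.4752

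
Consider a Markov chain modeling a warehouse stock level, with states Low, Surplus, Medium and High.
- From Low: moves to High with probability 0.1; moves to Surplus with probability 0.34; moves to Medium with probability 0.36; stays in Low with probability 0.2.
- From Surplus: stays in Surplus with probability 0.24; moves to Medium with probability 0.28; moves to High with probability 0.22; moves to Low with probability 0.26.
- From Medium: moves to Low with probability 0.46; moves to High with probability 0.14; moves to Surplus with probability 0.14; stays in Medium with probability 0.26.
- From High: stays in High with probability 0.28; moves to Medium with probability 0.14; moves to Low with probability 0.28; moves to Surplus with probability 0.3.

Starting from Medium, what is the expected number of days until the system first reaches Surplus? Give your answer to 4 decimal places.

Let t(s) be the expected number of days to first reach Surplus from state s, with t(Surplus) = 0. Conditioning on the first day:
t(Low) = 1 + 0.2·t(Low) + 0.36·t(Medium) + 0.1·t(High)
t(Medium) = 1 + 0.46·t(Low) + 0.26·t(Medium) + 0.14·t(High)
t(High) = 1 + 0.28·t(Low) + 0.14·t(Medium) + 0.28·t(High)
Solving: t(Low) = 3.6424, t(Medium) = 4.3046, t(High) = 3.6424.
Expected days from Medium to Surplus: 4.3046.

4.3046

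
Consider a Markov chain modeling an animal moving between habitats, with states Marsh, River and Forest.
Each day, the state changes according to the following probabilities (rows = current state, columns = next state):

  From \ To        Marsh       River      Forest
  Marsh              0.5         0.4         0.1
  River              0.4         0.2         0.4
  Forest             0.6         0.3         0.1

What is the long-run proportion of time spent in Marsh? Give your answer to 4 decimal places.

0.4878

Let the stationary distribution be π with π = πP and π_1 + π_2 + π_3 = 1.
π_1 = 0.5·π_1 + 0.4·π_2 + 0.6·π_3
π_2 = 0.4·π_1 + 0.2·π_2 + 0.3·π_3
Solving with the normalization constraint gives π = (0.4878, 0.3171, 0.1951).
So the stationary probability of Marsh is 0.4878.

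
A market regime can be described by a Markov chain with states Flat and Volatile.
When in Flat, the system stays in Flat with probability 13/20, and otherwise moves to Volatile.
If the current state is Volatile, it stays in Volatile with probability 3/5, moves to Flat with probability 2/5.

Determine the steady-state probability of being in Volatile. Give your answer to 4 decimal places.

Let the stationary distribution be π with π = πP and π_1 + π_2 = 1.
π_1 = 0.65·π_1 + 0.4·π_2
Solving with the normalization constraint gives π = (0.5333, 0.4667).
So the stationary probability of Volatile is 0.4667.

0.4667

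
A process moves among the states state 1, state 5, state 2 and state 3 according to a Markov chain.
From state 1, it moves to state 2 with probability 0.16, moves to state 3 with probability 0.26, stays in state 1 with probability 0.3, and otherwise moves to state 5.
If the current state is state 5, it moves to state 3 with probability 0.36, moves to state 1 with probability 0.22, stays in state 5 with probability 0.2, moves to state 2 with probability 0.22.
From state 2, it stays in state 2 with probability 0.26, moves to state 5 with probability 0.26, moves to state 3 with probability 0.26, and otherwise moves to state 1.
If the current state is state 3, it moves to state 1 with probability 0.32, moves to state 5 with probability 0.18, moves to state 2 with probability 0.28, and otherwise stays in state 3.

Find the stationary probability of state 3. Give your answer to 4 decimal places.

0.2721

Let the stationary distribution be π with π = πP and π_1 + π_2 + π_3 + π_4 = 1.
π_1 = 0.3·π_1 + 0.22·π_2 + 0.22·π_3 + 0.32·π_4
π_2 = 0.28·π_1 + 0.2·π_2 + 0.26·π_3 + 0.18·π_4
π_3 = 0.16·π_1 + 0.22·π_2 + 0.26·π_3 + 0.28·π_4
Solving with the normalization constraint gives π = (0.2687, 0.2298, 0.2294, 0.2721).
So the stationary probability of state 3 is 0.2721.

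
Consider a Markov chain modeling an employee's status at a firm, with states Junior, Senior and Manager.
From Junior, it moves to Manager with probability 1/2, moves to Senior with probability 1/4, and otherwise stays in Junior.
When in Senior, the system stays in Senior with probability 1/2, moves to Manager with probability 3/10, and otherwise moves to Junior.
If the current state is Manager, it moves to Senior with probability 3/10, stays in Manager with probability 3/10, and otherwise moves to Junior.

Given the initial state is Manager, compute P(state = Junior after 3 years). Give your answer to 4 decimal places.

Propagate the distribution vector 3 years from Manager.
After 0 years: (0.0000, 0.0000, 1.0000)
After 1 year: (0.4000, 0.3000, 0.3000)
After 2 years: (0.2800, 0.3400, 0.3800)
After 3 years: (0.2900, 0.3540, 0.3560)
P(in Junior after 3 years) = 0.2900

0.2900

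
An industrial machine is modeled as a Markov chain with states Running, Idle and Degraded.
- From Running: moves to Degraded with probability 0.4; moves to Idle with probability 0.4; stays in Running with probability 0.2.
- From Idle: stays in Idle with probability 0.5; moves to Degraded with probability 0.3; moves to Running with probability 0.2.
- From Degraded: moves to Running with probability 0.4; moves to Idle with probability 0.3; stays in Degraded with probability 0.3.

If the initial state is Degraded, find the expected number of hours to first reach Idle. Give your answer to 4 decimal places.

3.0000

Let t(s) be the expected number of hours to first reach Idle from state s, with t(Idle) = 0. Conditioning on the first hour:
t(Running) = 1 + 0.2·t(Running) + 0.4·t(Degraded)
t(Degraded) = 1 + 0.4·t(Running) + 0.3·t(Degraded)
Solving: t(Running) = 2.7500, t(Degraded) = 3.0000.
Expected hours from Degraded to Idle: 3.0000.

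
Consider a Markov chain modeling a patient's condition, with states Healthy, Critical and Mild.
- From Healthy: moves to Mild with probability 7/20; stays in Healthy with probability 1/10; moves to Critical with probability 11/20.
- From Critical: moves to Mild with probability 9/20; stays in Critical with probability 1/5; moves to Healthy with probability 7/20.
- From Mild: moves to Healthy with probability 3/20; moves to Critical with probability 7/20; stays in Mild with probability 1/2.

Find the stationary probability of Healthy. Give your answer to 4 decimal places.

0.2077

Let the stationary distribution be π with π = πP and π_1 + π_2 + π_3 = 1.
π_1 = 0.1·π_1 + 0.35·π_2 + 0.15·π_3
π_2 = 0.55·π_1 + 0.2·π_2 + 0.35·π_3
Solving with the normalization constraint gives π = (0.2077, 0.3405, 0.4518).
So the stationary probability of Healthy is 0.2077.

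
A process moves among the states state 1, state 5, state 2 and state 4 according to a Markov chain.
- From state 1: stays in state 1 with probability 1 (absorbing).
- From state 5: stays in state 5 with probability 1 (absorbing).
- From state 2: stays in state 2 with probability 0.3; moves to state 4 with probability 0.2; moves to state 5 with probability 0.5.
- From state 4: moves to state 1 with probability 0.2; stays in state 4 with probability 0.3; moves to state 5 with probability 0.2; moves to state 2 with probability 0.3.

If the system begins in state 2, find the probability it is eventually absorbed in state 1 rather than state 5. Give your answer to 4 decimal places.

Let h(s) be the probability of absorption at state 1 starting from transient state s. Then h(state 1) = 1 and h(state 5) = 0. By first-step analysis:
h(state 2) = 0.5·0 + 0.3·h(state 2) + 0.2·h(state 4)
h(state 4) = 0.2·1 + 0.2·0 + 0.3·h(state 2) + 0.3·h(state 4)
Solving: h(state 2) = 0.0930, h(state 4) = 0.3256.
Starting from state 2, the probability is 0.0930.

0.0930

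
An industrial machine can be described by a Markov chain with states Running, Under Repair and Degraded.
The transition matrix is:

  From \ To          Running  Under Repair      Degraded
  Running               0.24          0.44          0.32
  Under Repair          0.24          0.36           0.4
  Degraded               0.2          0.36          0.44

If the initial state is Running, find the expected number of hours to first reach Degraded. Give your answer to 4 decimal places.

2.8361

Let t(s) be the expected number of hours to first reach Degraded from state s, with t(Degraded) = 0. Conditioning on the first hour:
t(Running) = 1 + 0.24·t(Running) + 0.44·t(Under Repair)
t(Under Repair) = 1 + 0.24·t(Running) + 0.36·t(Under Repair)
Solving: t(Running) = 2.8361, t(Under Repair) = 2.6261.
Expected hours from Running to Degraded: 2.8361.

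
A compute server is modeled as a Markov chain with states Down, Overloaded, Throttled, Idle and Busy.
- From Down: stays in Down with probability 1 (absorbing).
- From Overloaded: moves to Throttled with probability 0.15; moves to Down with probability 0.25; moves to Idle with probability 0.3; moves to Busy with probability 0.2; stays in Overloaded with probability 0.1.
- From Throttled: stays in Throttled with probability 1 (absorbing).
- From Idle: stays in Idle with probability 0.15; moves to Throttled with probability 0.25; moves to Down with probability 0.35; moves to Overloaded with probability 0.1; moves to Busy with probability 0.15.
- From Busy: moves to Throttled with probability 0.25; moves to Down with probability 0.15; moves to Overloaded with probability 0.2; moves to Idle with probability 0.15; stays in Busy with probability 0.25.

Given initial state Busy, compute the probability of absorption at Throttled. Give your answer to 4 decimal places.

0.5366

Let h(s) be the probability of absorption at Throttled starting from transient state s. Then h(Throttled) = 1 and h(Down) = 0. By first-step analysis:
h(Overloaded) = 0.25·0 + 0.1·h(Overloaded) + 0.15·1 + 0.3·h(Idle) + 0.2·h(Busy)
h(Idle) = 0.35·0 + 0.1·h(Overloaded) + 0.25·1 + 0.15·h(Idle) + 0.15·h(Busy)
h(Busy) = 0.15·0 + 0.2·h(Overloaded) + 0.25·1 + 0.15·h(Idle) + 0.25·h(Busy)
Solving: h(Overloaded) = 0.4325, h(Idle) = 0.4397, h(Busy) = 0.5366.
Starting from Busy, the probability is 0.5366.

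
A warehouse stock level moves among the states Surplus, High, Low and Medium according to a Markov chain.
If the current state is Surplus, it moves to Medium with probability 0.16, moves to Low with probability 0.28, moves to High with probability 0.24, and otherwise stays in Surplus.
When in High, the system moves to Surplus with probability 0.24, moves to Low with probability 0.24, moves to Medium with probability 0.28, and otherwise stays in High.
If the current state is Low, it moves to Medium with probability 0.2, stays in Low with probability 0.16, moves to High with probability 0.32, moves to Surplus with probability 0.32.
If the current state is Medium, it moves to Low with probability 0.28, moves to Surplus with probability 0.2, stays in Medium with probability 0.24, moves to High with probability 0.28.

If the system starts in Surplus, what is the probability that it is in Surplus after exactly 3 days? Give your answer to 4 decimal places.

0.2730

Propagate the distribution vector 3 days from Surplus.
After 0 days: (1.0000, 0.0000, 0.0000, 0.0000)
After 1 day: (0.3200, 0.2400, 0.2800, 0.1600)
After 2 days: (0.2816, 0.2688, 0.2368, 0.2128)
After 3 days: (0.2730, 0.2675, 0.2408, 0.2188)
P(in Surplus after 3 days) = 0.2730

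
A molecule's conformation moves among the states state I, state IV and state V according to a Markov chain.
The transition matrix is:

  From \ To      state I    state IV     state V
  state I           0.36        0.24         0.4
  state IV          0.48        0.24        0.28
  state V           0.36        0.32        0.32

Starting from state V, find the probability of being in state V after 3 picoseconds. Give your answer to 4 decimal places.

0.3412

Propagate the distribution vector 3 picoseconds from state V.
After 0 picoseconds: (0.0000, 0.0000, 1.0000)
After 1 picosecond: (0.3600, 0.3200, 0.3200)
After 2 picoseconds: (0.3984, 0.2656, 0.3360)
After 3 picoseconds: (0.3919, 0.2669, 0.3412)
P(in state V after 3 picoseconds) = 0.3412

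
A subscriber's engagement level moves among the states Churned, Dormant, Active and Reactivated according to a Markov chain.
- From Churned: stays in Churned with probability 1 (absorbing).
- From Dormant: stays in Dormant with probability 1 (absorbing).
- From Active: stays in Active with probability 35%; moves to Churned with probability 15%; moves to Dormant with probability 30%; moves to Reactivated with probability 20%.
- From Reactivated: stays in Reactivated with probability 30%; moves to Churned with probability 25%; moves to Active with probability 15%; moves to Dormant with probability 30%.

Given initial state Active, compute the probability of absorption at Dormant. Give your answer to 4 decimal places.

0.6353

Let h(s) be the probability of absorption at Dormant starting from transient state s. Then h(Dormant) = 1 and h(Churned) = 0. By first-step analysis:
h(Active) = 0.15·0 + 0.3·1 + 0.35·h(Active) + 0.2·h(Reactivated)
h(Reactivated) = 0.25·0 + 0.3·1 + 0.15·h(Active) + 0.3·h(Reactivated)
Solving: h(Active) = 0.6353, h(Reactivated) = 0.5647.
Starting from Active, the probability is 0.6353.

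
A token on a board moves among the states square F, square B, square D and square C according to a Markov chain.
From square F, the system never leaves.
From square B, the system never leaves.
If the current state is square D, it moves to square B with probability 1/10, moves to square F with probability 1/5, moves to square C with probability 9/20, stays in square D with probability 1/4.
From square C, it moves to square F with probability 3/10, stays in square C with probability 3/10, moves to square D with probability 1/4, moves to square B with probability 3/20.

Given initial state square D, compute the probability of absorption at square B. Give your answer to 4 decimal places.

Let h(s) be the probability of absorption at square B starting from transient state s. Then h(square B) = 1 and h(square F) = 0. By first-step analysis:
h(square D) = 0.2·0 + 0.1·1 + 0.25·h(square D) + 0.45·h(square C)
h(square C) = 0.3·0 + 0.15·1 + 0.25·h(square D) + 0.3·h(square C)
Solving: h(square D) = 0.3333, h(square C) = 0.3333.
Starting from square D, the probability is 0.3333.

0.3333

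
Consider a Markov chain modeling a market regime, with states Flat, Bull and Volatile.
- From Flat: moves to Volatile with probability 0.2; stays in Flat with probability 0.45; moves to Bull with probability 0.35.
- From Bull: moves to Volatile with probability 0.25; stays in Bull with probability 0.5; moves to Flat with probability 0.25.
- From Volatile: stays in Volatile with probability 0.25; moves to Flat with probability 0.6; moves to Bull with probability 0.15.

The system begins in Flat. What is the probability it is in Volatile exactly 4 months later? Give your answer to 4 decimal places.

Propagate the distribution vector 4 months from Flat.
After 0 months: (1.0000, 0.0000, 0.0000)
After 1 month: (0.4500, 0.3500, 0.2000)
After 2 months: (0.4100, 0.3625, 0.2275)
After 3 months: (0.4116, 0.3589, 0.2295)
After 4 months: (0.4127, 0.3579, 0.2294)
P(in Volatile after 4 months) = 0.2294

0.2294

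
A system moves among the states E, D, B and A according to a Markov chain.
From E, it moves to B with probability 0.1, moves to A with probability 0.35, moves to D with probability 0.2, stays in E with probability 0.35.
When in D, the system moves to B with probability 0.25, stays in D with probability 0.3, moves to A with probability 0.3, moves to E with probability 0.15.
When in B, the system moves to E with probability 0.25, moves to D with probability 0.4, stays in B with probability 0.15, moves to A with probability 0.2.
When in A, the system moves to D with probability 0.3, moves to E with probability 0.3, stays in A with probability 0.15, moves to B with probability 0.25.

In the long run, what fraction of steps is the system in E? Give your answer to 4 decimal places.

0.2594

Let the stationary distribution be π with π = πP and π_1 + π_2 + π_3 + π_4 = 1.
π_1 = 0.35·π_1 + 0.15·π_2 + 0.25·π_3 + 0.3·π_4
π_2 = 0.2·π_1 + 0.3·π_2 + 0.4·π_3 + 0.3·π_4
π_3 = 0.1·π_1 + 0.25·π_2 + 0.15·π_3 + 0.25·π_4
Solving with the normalization constraint gives π = (0.2594, 0.2933, 0.1919, 0.2555).
So the stationary probability of E is 0.2594.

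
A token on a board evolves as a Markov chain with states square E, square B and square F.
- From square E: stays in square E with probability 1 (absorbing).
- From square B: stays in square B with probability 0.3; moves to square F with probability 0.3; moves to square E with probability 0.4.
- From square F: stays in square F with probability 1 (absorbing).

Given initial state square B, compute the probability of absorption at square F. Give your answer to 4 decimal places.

0.4286

Let h(s) be the probability of absorption at square F starting from transient state s. Then h(square F) = 1 and h(square E) = 0. By first-step analysis:
h(square B) = 0.4·0 + 0.3·h(square B) + 0.3·1
Solving: h(square B) = 0.4286.
Starting from square B, the probability is 0.4286.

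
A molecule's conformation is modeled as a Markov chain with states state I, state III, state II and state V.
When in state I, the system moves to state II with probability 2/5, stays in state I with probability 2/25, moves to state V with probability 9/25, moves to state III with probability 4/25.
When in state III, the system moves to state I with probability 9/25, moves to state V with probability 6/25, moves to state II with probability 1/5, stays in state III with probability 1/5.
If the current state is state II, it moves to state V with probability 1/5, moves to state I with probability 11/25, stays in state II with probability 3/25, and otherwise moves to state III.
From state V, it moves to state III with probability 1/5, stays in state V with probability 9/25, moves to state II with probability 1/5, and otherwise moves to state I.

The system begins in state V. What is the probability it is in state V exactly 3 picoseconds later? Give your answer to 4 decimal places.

0.2991

Propagate the distribution vector 3 picoseconds from state V.
After 0 picoseconds: (0.0000, 0.0000, 0.0000, 1.0000)
After 1 picosecond: (0.2400, 0.2000, 0.2000, 0.3600)
After 2 picoseconds: (0.2656, 0.1984, 0.2320, 0.3040)
After 3 picoseconds: (0.2677, 0.1987, 0.2346, 0.2991)
P(in state V after 3 picoseconds) = 0.2991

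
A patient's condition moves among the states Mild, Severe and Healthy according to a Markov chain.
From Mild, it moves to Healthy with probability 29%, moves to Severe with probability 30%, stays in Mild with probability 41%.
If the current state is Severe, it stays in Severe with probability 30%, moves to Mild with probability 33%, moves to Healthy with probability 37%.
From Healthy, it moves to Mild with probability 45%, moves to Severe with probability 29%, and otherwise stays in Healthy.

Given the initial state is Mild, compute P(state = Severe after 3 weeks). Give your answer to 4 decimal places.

Propagate the distribution vector 3 weeks from Mild.
After 0 weeks: (1.0000, 0.0000, 0.0000)
After 1 week: (0.4100, 0.3000, 0.2900)
After 2 weeks: (0.3976, 0.2971, 0.3053)
After 3 weeks: (0.3984, 0.2969, 0.3046)
P(in Severe after 3 weeks) = 0.2969

0.2969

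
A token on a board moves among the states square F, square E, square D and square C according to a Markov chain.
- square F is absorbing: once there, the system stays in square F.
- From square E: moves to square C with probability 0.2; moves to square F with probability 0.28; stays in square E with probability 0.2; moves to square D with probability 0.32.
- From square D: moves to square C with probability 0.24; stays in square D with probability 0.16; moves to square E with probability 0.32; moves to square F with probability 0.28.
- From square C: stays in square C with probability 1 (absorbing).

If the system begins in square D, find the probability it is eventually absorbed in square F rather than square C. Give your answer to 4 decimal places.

0.5506

Let h(s) be the probability of absorption at square F starting from transient state s. Then h(square F) = 1 and h(square C) = 0. By first-step analysis:
h(square E) = 0.28·1 + 0.2·h(square E) + 0.32·h(square D) + 0.2·0
h(square D) = 0.28·1 + 0.32·h(square E) + 0.16·h(square D) + 0.24·0
Solving: h(square E) = 0.5702, h(square D) = 0.5506.
Starting from square D, the probability is 0.5506.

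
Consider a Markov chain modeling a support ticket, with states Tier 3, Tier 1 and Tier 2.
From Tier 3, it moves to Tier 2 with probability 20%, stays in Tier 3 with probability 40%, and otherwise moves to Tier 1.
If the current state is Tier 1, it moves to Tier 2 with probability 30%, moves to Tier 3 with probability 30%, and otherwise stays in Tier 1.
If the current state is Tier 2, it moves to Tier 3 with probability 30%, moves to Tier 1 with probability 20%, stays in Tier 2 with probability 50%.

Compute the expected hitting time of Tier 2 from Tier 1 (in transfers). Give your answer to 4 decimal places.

3.7500

Let t(s) be the expected number of transfers to first reach Tier 2 from state s, with t(Tier 2) = 0. Conditioning on the first transfer:
t(Tier 3) = 1 + 0.4·t(Tier 3) + 0.4·t(Tier 1)
t(Tier 1) = 1 + 0.3·t(Tier 3) + 0.4·t(Tier 1)
Solving: t(Tier 3) = 4.1667, t(Tier 1) = 3.7500.
Expected transfers from Tier 1 to Tier 2: 3.7500.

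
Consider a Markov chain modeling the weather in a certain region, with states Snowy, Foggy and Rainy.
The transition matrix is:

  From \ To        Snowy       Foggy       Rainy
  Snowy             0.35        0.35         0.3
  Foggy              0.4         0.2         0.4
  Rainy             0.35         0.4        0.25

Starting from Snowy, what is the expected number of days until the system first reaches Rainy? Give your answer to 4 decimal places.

Let t(s) be the expected number of days to first reach Rainy from state s, with t(Rainy) = 0. Conditioning on the first day:
t(Snowy) = 1 + 0.35·t(Snowy) + 0.35·t(Foggy)
t(Foggy) = 1 + 0.4·t(Snowy) + 0.2·t(Foggy)
Solving: t(Snowy) = 3.0263, t(Foggy) = 2.7632.
Expected days from Snowy to Rainy: 3.0263.

3.0263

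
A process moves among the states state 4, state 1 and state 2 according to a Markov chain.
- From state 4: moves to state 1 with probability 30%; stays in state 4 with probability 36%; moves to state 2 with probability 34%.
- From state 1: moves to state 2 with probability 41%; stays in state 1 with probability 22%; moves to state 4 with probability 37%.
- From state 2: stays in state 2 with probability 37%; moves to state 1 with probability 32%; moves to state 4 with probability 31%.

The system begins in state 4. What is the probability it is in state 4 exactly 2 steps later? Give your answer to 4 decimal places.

Sum over the intermediate state after 1 step:
P = P(state 4→state 4)·P(state 4→state 4) + P(state 4→state 1)·P(state 1→state 4) + P(state 4→state 2)·P(state 2→state 4)
  = 0.36×0.36 + 0.3×0.37 + 0.34×0.31
  = 0.1296 + 0.1110 + 0.1054 = 0.3460

0.3460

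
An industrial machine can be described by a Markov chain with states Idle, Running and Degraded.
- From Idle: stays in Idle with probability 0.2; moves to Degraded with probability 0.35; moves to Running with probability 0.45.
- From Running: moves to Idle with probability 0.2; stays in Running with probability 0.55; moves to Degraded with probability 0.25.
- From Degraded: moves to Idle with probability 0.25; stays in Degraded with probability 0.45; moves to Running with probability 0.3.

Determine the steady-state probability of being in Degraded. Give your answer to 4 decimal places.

0.3396

Let the stationary distribution be π with π = πP and π_1 + π_2 + π_3 = 1.
π_1 = 0.2·π_1 + 0.2·π_2 + 0.25·π_3
π_2 = 0.45·π_1 + 0.55·π_2 + 0.3·π_3
Solving with the normalization constraint gives π = (0.2170, 0.4434, 0.3396).
So the stationary probability of Degraded is 0.3396.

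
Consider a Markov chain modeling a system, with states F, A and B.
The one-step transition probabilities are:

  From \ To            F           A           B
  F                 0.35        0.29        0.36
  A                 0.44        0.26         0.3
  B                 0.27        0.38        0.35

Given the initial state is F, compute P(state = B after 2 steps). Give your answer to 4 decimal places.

0.3390

Sum over the intermediate state after 1 step:
P = P(F→F)·P(F→B) + P(F→A)·P(A→B) + P(F→B)·P(B→B)
  = 0.35×0.36 + 0.29×0.3 + 0.36×0.35
  = 0.1260 + 0.0870 + 0.1260 = 0.3390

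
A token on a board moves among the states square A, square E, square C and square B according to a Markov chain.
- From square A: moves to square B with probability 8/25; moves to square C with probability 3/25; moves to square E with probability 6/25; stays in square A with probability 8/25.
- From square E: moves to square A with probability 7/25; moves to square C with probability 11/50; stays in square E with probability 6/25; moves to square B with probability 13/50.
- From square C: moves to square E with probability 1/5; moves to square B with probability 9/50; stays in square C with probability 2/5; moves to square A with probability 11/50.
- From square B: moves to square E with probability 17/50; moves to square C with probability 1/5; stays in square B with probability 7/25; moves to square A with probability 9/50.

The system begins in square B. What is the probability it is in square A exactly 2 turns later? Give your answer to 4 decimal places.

0.2472

Propagate the distribution vector 2 turns from square B.
After 0 turns: (0.0000, 0.0000, 0.0000, 1.0000)
After 1 turn: (0.1800, 0.3400, 0.2000, 0.2800)
After 2 turns: (0.2472, 0.2600, 0.2324, 0.2604)
P(in square A after 2 turns) = 0.2472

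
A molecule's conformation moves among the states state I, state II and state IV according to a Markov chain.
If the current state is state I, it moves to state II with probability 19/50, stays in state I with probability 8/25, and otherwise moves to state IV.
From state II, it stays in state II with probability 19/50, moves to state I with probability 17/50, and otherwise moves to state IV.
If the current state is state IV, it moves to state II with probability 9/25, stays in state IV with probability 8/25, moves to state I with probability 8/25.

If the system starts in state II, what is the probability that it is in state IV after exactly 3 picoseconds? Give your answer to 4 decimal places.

Propagate the distribution vector 3 picoseconds from state II.
After 0 picoseconds: (0.0000, 1.0000, 0.0000)
After 1 picosecond: (0.3400, 0.3800, 0.2800)
After 2 picoseconds: (0.3276, 0.3744, 0.2980)
After 3 picoseconds: (0.3275, 0.3740, 0.2985)
P(in state IV after 3 picoseconds) = 0.2985

0.2985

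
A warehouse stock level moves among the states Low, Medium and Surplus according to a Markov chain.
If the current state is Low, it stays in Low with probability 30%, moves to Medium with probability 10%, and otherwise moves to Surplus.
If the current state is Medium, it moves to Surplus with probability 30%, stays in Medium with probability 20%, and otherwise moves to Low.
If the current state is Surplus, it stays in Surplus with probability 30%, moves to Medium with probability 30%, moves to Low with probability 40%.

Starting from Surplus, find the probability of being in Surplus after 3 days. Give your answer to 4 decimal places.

Propagate the distribution vector 3 days from Surplus.
After 0 days: (0.0000, 0.0000, 1.0000)
After 1 day: (0.4000, 0.3000, 0.3000)
After 2 days: (0.3900, 0.1900, 0.4200)
After 3 days: (0.3800, 0.2030, 0.4170)
P(in Surplus after 3 days) = 0.4170

0.4170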